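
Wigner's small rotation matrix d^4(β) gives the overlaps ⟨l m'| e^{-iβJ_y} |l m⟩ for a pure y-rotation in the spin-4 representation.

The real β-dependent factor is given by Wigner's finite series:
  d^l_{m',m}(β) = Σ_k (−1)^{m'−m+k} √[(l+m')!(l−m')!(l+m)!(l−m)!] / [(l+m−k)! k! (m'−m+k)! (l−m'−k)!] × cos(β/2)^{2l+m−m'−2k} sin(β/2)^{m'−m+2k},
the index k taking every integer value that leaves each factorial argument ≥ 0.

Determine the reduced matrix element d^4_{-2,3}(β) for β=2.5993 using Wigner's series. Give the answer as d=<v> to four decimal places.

d=-0.5932

d^4_{-2,3}(β=2.5993) via Wigner's sum:
Half-angle: c=0.267836, s=0.963465. N=√(2·720·5040·1)=2693.993318
Admissible k: 5..6 (factorial args all ≥0)
  k=5: (−1)^0·2693.9933/(240)·0.2678^3·0.9635^5 = +0.179049
  k=6: (−1)^1·2693.9933/(720)·0.2678^1·0.9635^7 = -0.772295
d^4_{-2,3}(2.5993) = +0.179049 -0.772295 = -0.593246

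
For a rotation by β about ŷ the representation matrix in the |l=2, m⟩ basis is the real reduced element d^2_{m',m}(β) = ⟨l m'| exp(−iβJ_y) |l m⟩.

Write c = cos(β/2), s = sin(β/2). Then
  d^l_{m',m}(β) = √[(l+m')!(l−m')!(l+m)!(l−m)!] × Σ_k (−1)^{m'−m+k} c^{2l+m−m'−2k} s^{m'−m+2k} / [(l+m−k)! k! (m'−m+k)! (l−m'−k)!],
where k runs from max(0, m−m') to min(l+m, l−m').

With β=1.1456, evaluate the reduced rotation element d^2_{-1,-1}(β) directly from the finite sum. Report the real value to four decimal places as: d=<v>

d^2_{-1,-1}(β=1.1456) via Wigner's sum:
With c≡cos(β/2)=0.840387 and s≡sin(β/2)=0.541987, N=[1·6·1·6]^{1/2}=6.000000
k: max(0,(-1)−(-1))=0 … min(2+(-1),2−(-1))=1
  k=0: (−1)^0·6.0000/(6)·0.8404^4·0.5420^0 = +0.498789
  k=1: (−1)^1·6.0000/(2)·0.8404^2·0.5420^2 = -0.622383
d^2_{-1,-1}(1.1456) = +0.498789 -0.622383 = -0.123594

d=-0.1236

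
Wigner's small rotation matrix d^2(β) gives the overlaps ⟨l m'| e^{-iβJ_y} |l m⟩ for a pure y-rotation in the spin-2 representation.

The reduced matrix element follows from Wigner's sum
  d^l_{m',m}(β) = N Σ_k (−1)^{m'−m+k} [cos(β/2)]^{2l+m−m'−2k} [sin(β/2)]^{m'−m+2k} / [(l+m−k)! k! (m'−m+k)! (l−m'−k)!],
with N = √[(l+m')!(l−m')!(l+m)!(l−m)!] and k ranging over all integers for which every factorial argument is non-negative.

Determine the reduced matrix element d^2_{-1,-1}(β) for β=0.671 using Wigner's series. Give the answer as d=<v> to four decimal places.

d^2_{-1,-1}(β=0.671) via Wigner's sum:
With c≡cos(β/2)=0.944246 and s≡sin(β/2)=0.329241, N=[1·6·1·6]^{1/2}=6.000000
The bounds max(0,m−m')=0 and min(l+m,l−m')=1 give 2 terms
  k=0: (−1)^0·6.0000/(6)·0.9442^4·0.3292^0 = +0.794951
  k=1: (−1)^1·6.0000/(2)·0.9442^2·0.3292^2 = -0.289948
d^2_{-1,-1}(0.671) = +0.794951 -0.289948 = +0.505003

d=0.5050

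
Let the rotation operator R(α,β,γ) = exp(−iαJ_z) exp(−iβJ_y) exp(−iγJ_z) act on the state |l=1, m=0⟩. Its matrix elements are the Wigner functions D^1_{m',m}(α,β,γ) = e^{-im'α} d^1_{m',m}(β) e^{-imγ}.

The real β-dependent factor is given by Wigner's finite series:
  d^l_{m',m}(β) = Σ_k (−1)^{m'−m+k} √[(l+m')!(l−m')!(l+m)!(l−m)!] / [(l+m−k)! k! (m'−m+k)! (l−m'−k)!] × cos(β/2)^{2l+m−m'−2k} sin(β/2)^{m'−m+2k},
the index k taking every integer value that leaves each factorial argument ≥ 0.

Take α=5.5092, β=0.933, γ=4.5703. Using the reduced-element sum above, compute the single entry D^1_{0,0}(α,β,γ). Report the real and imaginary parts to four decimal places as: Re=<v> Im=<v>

Split into d^1_{0,0}(β=0.933) × two z-phases.
c=cos(0.933/2)=0.893148, s=sin(0.933/2)=0.449763; N=√[1·1·1·1]=1.000000
k∈{0,1} keeps every argument non-negative
  k=0: (−1)^0·1.0000/(1)·0.8931^2·0.4498^0 = +0.797713
  k=1: (−1)^1·1.0000/(1)·0.8931^0·0.4498^2 = -0.202287
d^1_{0,0}(0.933) = +0.797713 -0.202287 = +0.595426
D = (+1.000000+0.000000i)·(+0.595426)·(+1.000000+0.000000i) = +0.595426+0.000000i

Re=0.5954 Im=0.0000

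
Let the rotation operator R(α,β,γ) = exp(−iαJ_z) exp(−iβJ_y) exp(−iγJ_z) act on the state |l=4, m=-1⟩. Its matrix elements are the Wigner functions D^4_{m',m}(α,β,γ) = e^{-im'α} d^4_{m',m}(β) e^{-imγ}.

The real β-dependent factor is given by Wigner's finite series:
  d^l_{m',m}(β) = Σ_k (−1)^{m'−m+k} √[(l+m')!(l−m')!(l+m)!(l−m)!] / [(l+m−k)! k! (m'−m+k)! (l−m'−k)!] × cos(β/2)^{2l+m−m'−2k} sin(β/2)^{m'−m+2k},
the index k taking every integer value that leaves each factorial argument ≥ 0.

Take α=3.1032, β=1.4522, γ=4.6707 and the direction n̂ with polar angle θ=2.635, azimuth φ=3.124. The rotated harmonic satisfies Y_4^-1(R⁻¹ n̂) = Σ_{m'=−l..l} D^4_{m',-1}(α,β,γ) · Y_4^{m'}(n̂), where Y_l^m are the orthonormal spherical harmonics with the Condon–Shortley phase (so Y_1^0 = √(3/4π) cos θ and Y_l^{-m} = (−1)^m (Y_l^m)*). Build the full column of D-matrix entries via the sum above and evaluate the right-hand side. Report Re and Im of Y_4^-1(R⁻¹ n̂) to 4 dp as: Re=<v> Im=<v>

Re=0.0174 Im=0.3306

Need the full column D^4_{m',-1} for m'=−4..4 at α=3.1032, β=1.4522, γ=4.6707.
cos(β/2)=0.747770, sin(β/2)=0.663958
d^4_{-4,-1}: single k=3 term ⇒ +0.512101;  D = -0.099358-0.502369i
d^4_{-3,-1}: k∈[2..3] ⇒ +0.611728 -0.803810 = -0.192082;  D = -0.030008-0.189723i
d^4_{-2,-1}: k∈[1..3] ⇒ +0.368257 -1.451669 +0.762997 = -0.320415;  D = +0.037872+0.318169i
d^4_{-1,-1}: k∈[0..3] ⇒ +0.097756 -1.156058 +1.822870 -0.479050 = +0.285518;  D = +0.022840+0.284603i
d^4_{0,-1}: k∈[0..3] ⇒ -0.388177 +1.836232 -1.447684 +0.190226 = +0.190596;  D = -0.007943-0.190431i
d^4_{1,-1}: k∈[0..3] ⇒ +0.770705 -1.822870 +0.718575 -0.037768 = -0.371359;  D = -0.001224-0.371356i
d^4_{2,-1}: k∈[0..2] ⇒ -0.967779 +1.144495 -0.180464 = -0.003748;  D = -0.000132+0.003746i
d^4_{3,-1}: k∈[0..1] ⇒ +0.803810 -0.380234 = +0.423576;  D = -0.031100+0.422433i
d^4_{4,-1}: single k=0 term ⇒ -0.403740;  D = -0.045077+0.401216i
Y_4^{m'}(θ=2.635,φ=3.124) and Σ D·Y over m':
  (-0.0994-0.5024i)·(+0.0245+0.0017i)  (-0.0300-0.1897i)·(+0.1248+0.0066i)  (+0.0379+0.3182i)·(+0.3425+0.0121i)  (+0.0228+0.2846i)·(+0.4720+0.0083i)  (-0.0079-0.1904i)·(+0.0553+0.0000i)  (-0.0012-0.3714i)·(-0.4720+0.0083i)  (-0.0001+0.0037i)·(+0.3425-0.0121i)  (-0.0311+0.4224i)·(-0.1248+0.0066i)  (-0.0451+0.4012i)·(+0.0245-0.0017i)
Y_4^-1(R⁻¹ n̂) = +0.017402+0.330595i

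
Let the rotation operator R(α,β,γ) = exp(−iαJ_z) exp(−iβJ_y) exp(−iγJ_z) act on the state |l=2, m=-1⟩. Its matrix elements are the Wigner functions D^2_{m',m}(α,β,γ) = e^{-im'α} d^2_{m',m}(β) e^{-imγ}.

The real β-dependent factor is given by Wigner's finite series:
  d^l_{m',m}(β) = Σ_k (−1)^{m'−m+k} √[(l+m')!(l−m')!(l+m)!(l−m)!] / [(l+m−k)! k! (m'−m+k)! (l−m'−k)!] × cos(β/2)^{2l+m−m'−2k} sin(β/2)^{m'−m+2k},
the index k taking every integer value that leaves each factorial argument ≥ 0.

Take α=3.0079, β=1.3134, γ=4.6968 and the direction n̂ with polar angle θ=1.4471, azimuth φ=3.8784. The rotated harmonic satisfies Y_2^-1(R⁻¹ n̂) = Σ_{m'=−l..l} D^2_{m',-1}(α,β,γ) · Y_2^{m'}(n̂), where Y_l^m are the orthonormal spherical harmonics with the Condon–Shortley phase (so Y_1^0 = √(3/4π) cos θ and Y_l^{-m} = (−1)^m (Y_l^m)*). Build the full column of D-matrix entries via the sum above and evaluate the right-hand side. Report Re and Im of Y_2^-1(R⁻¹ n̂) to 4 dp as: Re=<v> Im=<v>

Re=-0.3813 Im=-0.0159

Need the full column D^2_{m',-1} for m'=−2..2 at α=3.0079, β=1.3134, γ=4.6968.
cos(β/2)=0.792011, sin(β/2)=0.610507
d^2_{-2,-1}: single k=1 term ⇒ +0.606617;  D = -0.169375-0.582491i
d^2_{-1,-1}: k∈[0..1] ⇒ +0.393482 -0.701398 = -0.307916;  D = -0.045796-0.304491i
d^2_{0,-1}: k∈[0..1] ⇒ -0.742951 +0.441446 = -0.301504;  D = +0.004700+0.301468i
d^2_{1,-1}: k∈[0..1] ⇒ +0.701398 -0.138919 = +0.562479;  D = -0.066277+0.558561i
d^2_{2,-1}: single k=0 term ⇒ -0.360439;  D = -0.089801+0.349073i
Y_2^{m'}(θ=1.4471,φ=3.8784) and Σ D·Y over m':
  (-0.1694-0.5825i)·(+0.0369-0.3786i)  (-0.0458-0.3045i)·(-0.0701+0.0636i)  (+0.0047+0.3015i)·(-0.3010+0.0000i)  (-0.0663+0.5586i)·(+0.0701+0.0636i)  (-0.0898+0.3491i)·(+0.0369+0.3786i)
Y_2^-1(R⁻¹ n̂) = -0.381253-0.015889i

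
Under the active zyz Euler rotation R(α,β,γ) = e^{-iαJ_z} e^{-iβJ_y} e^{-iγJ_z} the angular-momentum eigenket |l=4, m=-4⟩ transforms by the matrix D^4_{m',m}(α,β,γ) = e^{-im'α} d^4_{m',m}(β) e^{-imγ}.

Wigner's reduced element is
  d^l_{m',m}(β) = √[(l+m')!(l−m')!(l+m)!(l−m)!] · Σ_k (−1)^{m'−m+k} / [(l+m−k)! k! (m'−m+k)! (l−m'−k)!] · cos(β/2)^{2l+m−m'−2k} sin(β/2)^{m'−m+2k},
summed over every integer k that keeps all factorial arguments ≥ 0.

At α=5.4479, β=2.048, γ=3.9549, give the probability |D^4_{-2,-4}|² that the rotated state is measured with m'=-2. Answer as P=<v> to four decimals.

Split into d^4_{-2,-4}(β=2.048) × two z-phases.
Half-angle: c=0.519953, s=0.854195. N=√(2·720·1·40320)=7619.763776
k∈{0} keeps every argument non-negative
  k=0: (−1)^2·7619.7638/(1440)·0.5200^6·0.8542^2 = +0.076292
d^4_{-2,-4}(2.048) = +0.076292
|D^4_{-2,-4}|² = |d^4_{-2,-4}(β)|² = (+0.076292)² = 0.005820 (the z-rotation phases have unit modulus)

P=0.0058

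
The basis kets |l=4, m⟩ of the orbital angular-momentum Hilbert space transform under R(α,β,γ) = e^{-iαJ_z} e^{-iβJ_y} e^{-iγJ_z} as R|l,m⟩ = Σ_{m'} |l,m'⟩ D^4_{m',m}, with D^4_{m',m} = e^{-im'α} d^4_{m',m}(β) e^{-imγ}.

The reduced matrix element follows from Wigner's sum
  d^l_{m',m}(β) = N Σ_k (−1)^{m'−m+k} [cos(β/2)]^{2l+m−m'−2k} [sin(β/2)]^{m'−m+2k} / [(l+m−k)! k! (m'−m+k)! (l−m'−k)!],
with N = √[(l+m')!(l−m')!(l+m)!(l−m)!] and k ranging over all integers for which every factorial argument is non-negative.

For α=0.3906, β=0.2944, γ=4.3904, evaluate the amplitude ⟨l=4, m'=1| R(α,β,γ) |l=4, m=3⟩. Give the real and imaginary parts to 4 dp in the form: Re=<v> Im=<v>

Re=0.0839 Im=-0.1293

Split into d^4_{1,3}(β=0.2944) × two z-phases.
With c≡cos(β/2)=0.989186 and s≡sin(β/2)=0.146669, N=[120·6·5040·1]^{1/2}=1904.940944
The bounds max(0,m−m')=2 and min(l+m,l−m')=3 give 2 terms
  k=2: (−1)^0·1904.9409/(240)·0.9892^6·0.1467^2 = +0.159961
  k=3: (−1)^1·1904.9409/(144)·0.9892^4·0.1467^4 = -0.005861
d^4_{1,3}(0.2944) = +0.159961 -0.005861 = +0.154100
Attach z-rotation phases: D = e^{-i(1)(0.3906)}·(+0.154100)·e^{-i(3)(4.3904)} = +0.083852-0.129289i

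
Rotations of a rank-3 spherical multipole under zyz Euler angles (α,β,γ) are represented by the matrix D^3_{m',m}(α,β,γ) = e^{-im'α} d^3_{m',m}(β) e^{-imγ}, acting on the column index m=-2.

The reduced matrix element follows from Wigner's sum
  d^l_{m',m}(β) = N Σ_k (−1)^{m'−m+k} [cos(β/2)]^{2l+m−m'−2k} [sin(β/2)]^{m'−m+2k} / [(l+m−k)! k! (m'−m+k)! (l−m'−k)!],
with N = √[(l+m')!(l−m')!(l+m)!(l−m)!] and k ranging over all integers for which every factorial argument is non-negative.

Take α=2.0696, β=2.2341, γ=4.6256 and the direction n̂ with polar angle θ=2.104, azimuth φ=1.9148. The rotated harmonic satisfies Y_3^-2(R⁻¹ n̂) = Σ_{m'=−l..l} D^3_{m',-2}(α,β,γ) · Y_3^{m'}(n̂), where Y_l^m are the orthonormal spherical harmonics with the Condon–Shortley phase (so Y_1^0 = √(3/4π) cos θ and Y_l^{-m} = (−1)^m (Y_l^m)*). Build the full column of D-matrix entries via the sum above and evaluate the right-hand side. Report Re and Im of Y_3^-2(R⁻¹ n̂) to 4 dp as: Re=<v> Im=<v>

Need the full column D^3_{m',-2} for m'=−3..3 at α=2.0696, β=2.2341, γ=4.6256.
cos(β/2)=0.438336, sin(β/2)=0.898811
d^3_{-3,-2}: single k=1 term ⇒ +0.035627;  D = -0.034537+0.008744i
d^3_{-2,-2}: k∈[0..1] ⇒ +0.007093 -0.149120 = -0.142026;  D = -0.096474-0.104232i
d^3_{-1,-2}: k∈[0..1] ⇒ -0.045994 +0.386773 = +0.340779;  D = +0.108887-0.322915i
d^3_{0,-2}: k∈[0..1] ⇒ +0.163352 -0.686829 = -0.523477;  D = +0.515610-0.090408i
d^3_{1,-2}: k∈[0..1] ⇒ -0.386773 +0.813110 = +0.426337;  D = +0.265545+0.333541i
d^3_{2,-2}: k∈[0..1] ⇒ +0.626986 -0.527243 = +0.099743;  D = +0.038806-0.091884i
d^3_{3,-2}: single k=0 term ⇒ -0.629833;  D = +0.626737-0.062372i
Y_3^{m'}(θ=2.104,φ=1.9148) and Σ D·Y over m':
  (-0.0345+0.0087i)·(+0.2287+0.1367i)  (-0.0965-0.1042i)·(+0.2976-0.2446i)  (+0.1089-0.3229i)·(-0.0274-0.0765i)  (+0.5156-0.0904i)·(+0.3240+0.0000i)  (+0.2655+0.3335i)·(+0.0274-0.0765i)  (+0.0388-0.0919i)·(+0.2976+0.2446i)  (+0.6267-0.0624i)·(-0.2287+0.1367i)
Y_3^-2(R⁻¹ n̂) = +0.008068+0.032021i

Re=0.0081 Im=0.0320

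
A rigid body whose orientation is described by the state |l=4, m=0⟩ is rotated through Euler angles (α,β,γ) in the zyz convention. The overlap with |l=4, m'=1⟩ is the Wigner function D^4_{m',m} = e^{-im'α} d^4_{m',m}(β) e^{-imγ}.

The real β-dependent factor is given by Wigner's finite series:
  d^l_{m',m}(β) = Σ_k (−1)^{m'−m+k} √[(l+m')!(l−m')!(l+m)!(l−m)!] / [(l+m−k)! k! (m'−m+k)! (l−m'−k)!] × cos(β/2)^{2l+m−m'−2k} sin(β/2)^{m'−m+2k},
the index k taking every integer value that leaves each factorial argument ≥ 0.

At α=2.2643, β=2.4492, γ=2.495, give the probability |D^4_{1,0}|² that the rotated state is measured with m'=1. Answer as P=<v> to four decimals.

P=0.0993

Split into d^4_{1,0}(β=2.4492) × two z-phases.
With c≡cos(β/2)=0.339322 and s≡sin(β/2)=0.940670, N=[120·6·24·24]^{1/2}=643.987578
The bounds max(0,m−m')=0 and min(l+m,l−m')=3 give 4 terms
  k=0: (−1)^1·643.9876/(144)·0.3393^7·0.9407^1 = -0.002179
  k=1: (−1)^2·643.9876/(24)·0.3393^5·0.9407^3 = +0.100471
  k=2: (−1)^3·643.9876/(24)·0.3393^3·0.9407^5 = -0.772130
  k=3: (−1)^4·643.9876/(144)·0.3393^1·0.9407^7 = +0.988983
d^4_{1,0}(2.4492) = -0.002179 +0.100471 -0.772130 +0.988983 = +0.315146
|D^4_{1,0}|² = |d^4_{1,0}(β)|² = (+0.315146)² = 0.099317 (the z-rotation phases have unit modulus)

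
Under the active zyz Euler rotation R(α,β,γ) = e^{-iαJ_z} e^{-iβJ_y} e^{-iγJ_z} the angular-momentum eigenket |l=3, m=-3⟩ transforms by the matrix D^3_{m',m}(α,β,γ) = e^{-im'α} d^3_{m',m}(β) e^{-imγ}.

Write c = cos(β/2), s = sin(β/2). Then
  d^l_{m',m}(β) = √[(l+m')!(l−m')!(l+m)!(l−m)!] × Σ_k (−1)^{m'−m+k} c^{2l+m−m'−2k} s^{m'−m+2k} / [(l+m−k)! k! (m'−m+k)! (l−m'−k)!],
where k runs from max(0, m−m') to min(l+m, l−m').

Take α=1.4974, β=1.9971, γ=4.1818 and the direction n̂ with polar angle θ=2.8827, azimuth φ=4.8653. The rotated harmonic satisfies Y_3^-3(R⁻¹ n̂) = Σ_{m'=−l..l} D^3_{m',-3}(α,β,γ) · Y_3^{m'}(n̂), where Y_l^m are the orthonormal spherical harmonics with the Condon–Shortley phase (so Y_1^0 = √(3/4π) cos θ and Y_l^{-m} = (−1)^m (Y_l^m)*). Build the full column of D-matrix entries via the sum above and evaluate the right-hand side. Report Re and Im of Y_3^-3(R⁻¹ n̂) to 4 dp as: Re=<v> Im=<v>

Need the full column D^3_{m',-3} for m'=−3..3 at α=1.4974, β=1.9971, γ=4.1818.
cos(β/2)=0.541522, sin(β/2)=0.840687
d^3_{-3,-3}: single k=0 term ⇒ +0.025217;  D = -0.006023-0.024487i
d^3_{-2,-3}: single k=0 term ⇒ -0.095894;  D = +0.094547-0.016012i
d^3_{-1,-3}: single k=0 term ⇒ +0.235385;  D = +0.022180+0.234337i
d^3_{0,-3}: single k=0 term ⇒ -0.421954;  D = -0.421862+0.008848i
d^3_{1,-3}: single k=0 term ⇒ +0.567302;  D = +0.029728-0.566523i
d^3_{2,-3}: single k=0 term ⇒ -0.557009;  D = +0.552606+0.069899i
d^3_{3,-3}: single k=0 term ⇒ +0.353025;  D = -0.069865+0.346042i
Y_3^{m'}(θ=2.8827,φ=4.8653) and Σ D·Y over m':
  (-0.0060-0.0245i)·(-0.0031-0.0063i)  (+0.0945-0.0160i)·(+0.0617-0.0195i)  (+0.0222+0.2343i)·(+0.0463+0.3003i)  (-0.4219+0.0088i)·(-0.6033+0.0000i)  (+0.0297-0.5665i)·(-0.0463+0.3003i)  (+0.5526+0.0699i)·(+0.0617+0.0195i)  (-0.0699+0.3460i)·(+0.0031-0.0063i)
Y_3^-3(R⁻¹ n̂) = +0.394001+0.061195i

Re=0.3940 Im=0.0612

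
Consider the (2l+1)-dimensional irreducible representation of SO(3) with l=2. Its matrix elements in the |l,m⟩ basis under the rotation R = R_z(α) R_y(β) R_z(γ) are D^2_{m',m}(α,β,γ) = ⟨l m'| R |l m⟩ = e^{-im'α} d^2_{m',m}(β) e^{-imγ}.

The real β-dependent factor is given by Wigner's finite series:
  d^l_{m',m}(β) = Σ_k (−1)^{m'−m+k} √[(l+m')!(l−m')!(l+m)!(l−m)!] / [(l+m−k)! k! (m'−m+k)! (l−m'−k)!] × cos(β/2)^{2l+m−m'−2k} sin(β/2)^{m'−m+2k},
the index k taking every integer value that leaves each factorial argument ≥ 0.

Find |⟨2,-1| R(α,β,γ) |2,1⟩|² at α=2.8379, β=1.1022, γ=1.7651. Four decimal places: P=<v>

D^2_{-1,1}(2.8379,1.1022,1.7651) = e^{-i·-1·2.8379}·d^2_{-1,1}(1.1022)·e^{-i·1·1.7651}. Compute d first:
With c≡cos(β/2)=0.851949 and s≡sin(β/2)=0.523625, N=[1·6·6·1]^{1/2}=6.000000
The bounds max(0,m−m')=2 and min(l+m,l−m')=3 give 2 terms
  k=2: (−1)^0·6.0000/(2)·0.8519^2·0.5236^2 = +0.597020
  k=3: (−1)^1·6.0000/(6)·0.8519^0·0.5236^4 = -0.075176
d^2_{-1,1}(1.1022) = +0.597020 -0.075176 = +0.521844
|D^2_{-1,1}|² = |d^2_{-1,1}(β)|² = (+0.521844)² = 0.272321 (the z-rotation phases have unit modulus)

P=0.2723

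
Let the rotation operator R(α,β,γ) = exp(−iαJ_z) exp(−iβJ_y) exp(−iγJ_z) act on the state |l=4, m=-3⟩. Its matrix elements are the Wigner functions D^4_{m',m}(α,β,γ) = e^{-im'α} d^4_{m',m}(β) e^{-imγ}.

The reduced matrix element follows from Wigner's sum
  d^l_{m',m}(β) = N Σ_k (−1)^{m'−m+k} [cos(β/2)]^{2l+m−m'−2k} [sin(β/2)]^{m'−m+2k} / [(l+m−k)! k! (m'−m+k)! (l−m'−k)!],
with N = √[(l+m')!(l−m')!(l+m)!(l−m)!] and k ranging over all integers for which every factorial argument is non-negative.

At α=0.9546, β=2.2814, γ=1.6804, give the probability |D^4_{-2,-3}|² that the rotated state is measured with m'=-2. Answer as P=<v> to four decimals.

Split into d^4_{-2,-3}(β=2.2814) × two z-phases.
Half-angle: c=0.416958, s=0.908926. N=√(2·720·1·5040)=2693.993318
k∈{0,1} keeps every argument non-negative
  k=0: (−1)^1·2693.9933/(720)·0.4170^7·0.9089^1 = -0.007451
  k=1: (−1)^2·2693.9933/(240)·0.4170^5·0.9089^3 = +0.106227
d^4_{-2,-3}(2.2814) = -0.007451 +0.106227 = +0.098775
|D^4_{-2,-3}|² = |d^4_{-2,-3}(β)|² = (+0.098775)² = 0.009757 (the z-rotation phases have unit modulus)

P=0.0098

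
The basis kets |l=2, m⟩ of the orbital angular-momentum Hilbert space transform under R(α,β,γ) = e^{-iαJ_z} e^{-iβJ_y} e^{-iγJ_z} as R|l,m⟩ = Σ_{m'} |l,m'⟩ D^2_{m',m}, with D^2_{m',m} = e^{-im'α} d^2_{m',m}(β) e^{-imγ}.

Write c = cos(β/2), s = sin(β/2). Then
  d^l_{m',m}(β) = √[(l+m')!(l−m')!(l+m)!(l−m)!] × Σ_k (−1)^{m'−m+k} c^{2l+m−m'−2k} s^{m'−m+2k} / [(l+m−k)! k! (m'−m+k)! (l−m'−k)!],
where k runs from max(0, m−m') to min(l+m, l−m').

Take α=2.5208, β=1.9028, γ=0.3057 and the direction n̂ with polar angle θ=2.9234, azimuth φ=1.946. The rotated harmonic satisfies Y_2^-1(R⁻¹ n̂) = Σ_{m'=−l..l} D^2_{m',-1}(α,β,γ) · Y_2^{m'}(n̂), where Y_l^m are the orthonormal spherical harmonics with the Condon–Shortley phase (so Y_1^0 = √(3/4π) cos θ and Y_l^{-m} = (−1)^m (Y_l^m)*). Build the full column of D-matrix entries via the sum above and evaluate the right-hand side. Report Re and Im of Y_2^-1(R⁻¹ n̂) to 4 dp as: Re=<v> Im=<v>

Need the full column D^2_{m',-1} for m'=−2..2 at α=2.5208, β=1.9028, γ=0.3057.
cos(β/2)=0.580544, sin(β/2)=0.814229
d^2_{-2,-1}: single k=1 term ⇒ +0.318626;  D = +0.188979-0.256534i
d^2_{-1,-1}: k∈[0..1] ⇒ +0.113590 -0.670323 = -0.556733;  D = +0.529324-0.172534i
d^2_{0,-1}: k∈[0..1] ⇒ -0.390236 +0.767627 = +0.377391;  D = +0.359894+0.113580i
d^2_{1,-1}: k∈[0..1] ⇒ +0.670323 -0.439528 = +0.230795;  D = -0.138625-0.184525i
d^2_{2,-1}: single k=0 term ⇒ -0.626765;  D = -0.014735-0.626592i
Y_2^{m'}(θ=2.9234,φ=1.946) and Σ D·Y over m':
  (+0.1890-0.2565i)·(-0.0132+0.0123i)  (+0.5293-0.1725i)·(+0.0598+0.1519i)  (+0.3599+0.1136i)·(+0.5864+0.0000i)  (-0.1386-0.1845i)·(-0.0598+0.1519i)  (-0.0147-0.6266i)·(-0.0132-0.0123i)
Y_2^-1(R⁻¹ n̂) = +0.298389+0.140882i

Re=0.2984 Im=0.1409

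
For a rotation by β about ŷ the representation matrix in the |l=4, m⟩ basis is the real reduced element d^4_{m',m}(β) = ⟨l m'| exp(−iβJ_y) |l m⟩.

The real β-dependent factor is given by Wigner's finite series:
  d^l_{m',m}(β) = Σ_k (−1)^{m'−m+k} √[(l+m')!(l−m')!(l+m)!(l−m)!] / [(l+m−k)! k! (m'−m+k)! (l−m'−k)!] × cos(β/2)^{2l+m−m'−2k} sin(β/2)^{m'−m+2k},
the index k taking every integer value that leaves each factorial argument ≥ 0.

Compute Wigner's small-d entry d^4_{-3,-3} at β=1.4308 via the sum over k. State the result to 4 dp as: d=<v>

d^4_{-3,-3}(β=1.4308) via Wigner's sum:
With c≡cos(β/2)=0.754831 and s≡sin(β/2)=0.655919, N=[1·5040·1·5040]^{1/2}=5040.000000
Admissible k: 0..1 (factorial args all ≥0)
  k=0: (−1)^0·5040.0000/(5040)·0.7548^8·0.6559^0 = +0.105390
  k=1: (−1)^1·5040.0000/(720)·0.7548^6·0.6559^2 = -0.557054
d^4_{-3,-3}(1.4308) = +0.105390 -0.557054 = -0.451664

d=-0.4517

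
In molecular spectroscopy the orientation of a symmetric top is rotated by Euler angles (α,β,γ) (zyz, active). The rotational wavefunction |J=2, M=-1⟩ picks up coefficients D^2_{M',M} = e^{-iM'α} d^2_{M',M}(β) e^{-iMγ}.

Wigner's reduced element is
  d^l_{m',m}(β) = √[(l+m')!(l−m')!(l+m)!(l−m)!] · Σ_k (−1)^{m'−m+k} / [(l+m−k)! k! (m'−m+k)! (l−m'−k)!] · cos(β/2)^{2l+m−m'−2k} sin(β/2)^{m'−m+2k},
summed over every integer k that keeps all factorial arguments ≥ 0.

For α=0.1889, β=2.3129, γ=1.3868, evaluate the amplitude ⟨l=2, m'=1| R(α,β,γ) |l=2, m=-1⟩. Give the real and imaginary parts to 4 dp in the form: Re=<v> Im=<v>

Split into d^2_{1,-1}(β=2.3129) × two z-phases.
Half-angle: c=0.402592, s=0.915380. N=√(6·1·1·6)=6.000000
The bounds max(0,m−m')=0 and min(l+m,l−m')=1 give 2 terms
  k=0: (−1)^2·6.0000/(2)·0.4026^2·0.9154^2 = +0.407430
  k=1: (−1)^3·6.0000/(6)·0.4026^0·0.9154^4 = -0.702110
d^2_{1,-1}(2.3129) = +0.407430 -0.702110 = -0.294680
Attach z-rotation phases: D = e^{-i(1)(0.1889)}·(-0.294680)·e^{-i(-1)(1.3868)} = -0.107356-0.274428i

Re=-0.1074 Im=-0.2744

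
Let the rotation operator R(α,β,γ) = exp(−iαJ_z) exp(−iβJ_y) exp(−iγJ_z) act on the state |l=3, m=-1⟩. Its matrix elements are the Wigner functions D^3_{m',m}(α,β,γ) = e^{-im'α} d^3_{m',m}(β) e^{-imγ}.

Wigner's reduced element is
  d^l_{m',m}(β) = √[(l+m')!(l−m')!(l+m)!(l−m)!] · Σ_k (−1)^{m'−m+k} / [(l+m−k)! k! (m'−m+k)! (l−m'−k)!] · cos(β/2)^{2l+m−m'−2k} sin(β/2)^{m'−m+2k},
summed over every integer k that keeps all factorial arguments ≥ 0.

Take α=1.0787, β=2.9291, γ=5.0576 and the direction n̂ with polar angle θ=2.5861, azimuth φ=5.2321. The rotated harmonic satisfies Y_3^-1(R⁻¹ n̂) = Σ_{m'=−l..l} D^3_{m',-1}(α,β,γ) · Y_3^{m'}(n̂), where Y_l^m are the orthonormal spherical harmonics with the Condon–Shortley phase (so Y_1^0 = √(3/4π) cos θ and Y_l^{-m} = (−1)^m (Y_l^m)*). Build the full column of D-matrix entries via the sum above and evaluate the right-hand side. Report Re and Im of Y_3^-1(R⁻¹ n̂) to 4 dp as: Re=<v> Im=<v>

Re=0.3666 Im=-0.1754

Need the full column D^3_{m',-1} for m'=−3..3 at α=1.0787, β=2.9291, γ=5.0576.
cos(β/2)=0.106047, sin(β/2)=0.994361
d^3_{-3,-1}: single k=2 term ⇒ +0.000484;  D = -0.000206+0.000438i
d^3_{-2,-1}: k∈[1..2] ⇒ +0.000042 -0.007416 = -0.007374;  D = -0.004397-0.005919i
d^3_{-1,-1}: k∈[0..2] ⇒ +0.000001 -0.001000 +0.065966 = +0.064967;  D = +0.064268-0.009508i
d^3_{0,-1}: k∈[0..2] ⇒ -0.000046 +0.012185 -0.357115 = -0.344976;  D = -0.116738+0.324624i
d^3_{1,-1}: k∈[0..2] ⇒ +0.000750 -0.087955 +0.966640 = +0.879436;  D = -0.588752-0.653283i
d^3_{2,-1}: k∈[0..1] ⇒ -0.007416 +0.326000 = +0.318584;  D = -0.309347+0.076159i
d^3_{3,-1}: single k=0 term ⇒ +0.042581;  D = -0.010564+0.041250i
Y_3^{m'}(θ=2.5861,φ=5.2321) and Σ D·Y over m':
  (-0.0002+0.0004i)·(-0.0612-0.0007i)  (-0.0044-0.0059i)·(+0.1224-0.2082i)  (+0.0643-0.0095i)·(+0.2209+0.3860i)  (-0.1167+0.3246i)·(-0.1932+0.0000i)  (-0.5888-0.6533i)·(-0.2209+0.3860i)  (-0.3093+0.0762i)·(+0.1224+0.2082i)  (-0.0106+0.0412i)·(+0.0612-0.0007i)
Y_3^-1(R⁻¹ n̂) = +0.366552-0.175385i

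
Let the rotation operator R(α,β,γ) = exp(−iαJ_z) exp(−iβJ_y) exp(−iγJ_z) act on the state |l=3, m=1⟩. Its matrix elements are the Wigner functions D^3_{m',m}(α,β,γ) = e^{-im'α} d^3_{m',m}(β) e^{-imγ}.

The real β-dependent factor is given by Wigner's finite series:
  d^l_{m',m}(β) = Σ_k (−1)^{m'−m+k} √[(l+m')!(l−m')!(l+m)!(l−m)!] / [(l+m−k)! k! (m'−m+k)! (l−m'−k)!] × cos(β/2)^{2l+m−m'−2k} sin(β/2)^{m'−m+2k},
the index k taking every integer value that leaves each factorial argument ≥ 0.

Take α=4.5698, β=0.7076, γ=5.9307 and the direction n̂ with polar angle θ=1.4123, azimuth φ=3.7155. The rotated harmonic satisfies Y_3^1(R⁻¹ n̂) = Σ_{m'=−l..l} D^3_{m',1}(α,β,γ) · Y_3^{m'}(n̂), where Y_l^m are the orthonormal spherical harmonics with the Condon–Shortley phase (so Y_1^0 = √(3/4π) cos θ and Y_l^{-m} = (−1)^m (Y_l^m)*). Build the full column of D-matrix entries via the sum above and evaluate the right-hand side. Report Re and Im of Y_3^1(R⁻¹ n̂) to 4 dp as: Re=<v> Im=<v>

Re=-0.0939 Im=0.0850

Need the full column D^3_{m',1} for m'=−3..3 at α=4.5698, β=0.7076, γ=5.9307.
cos(β/2)=0.938063, sin(β/2)=0.346465
d^3_{-3,1}: single k=4 term ⇒ +0.049107;  D = +0.003693+0.048968i
d^3_{-2,1}: k∈[3..4] ⇒ +0.217122 -0.014809 = +0.202313;  D = -0.201855-0.013607i
d^3_{-1,1}: k∈[2..4] ⇒ +0.557696 -0.101436 +0.001730 = +0.457990;  D = +0.095426-0.447938i
d^3_{0,1}: k∈[1..3] ⇒ +0.871786 -0.356768 +0.016223 = +0.531240;  D = +0.498579+0.183401i
d^3_{1,1}: k∈[0..2] ⇒ +0.681384 -0.743595 +0.076077 = +0.013866;  D = -0.006588+0.012201i
d^3_{2,1}: k∈[0..1] ⇒ -0.795828 +0.217122 = -0.578706;  D = +0.464984+0.344515i
d^3_{3,1}: single k=0 term ⇒ +0.359991;  D = +0.253239-0.255859i
Y_3^{m'}(θ=1.4123,φ=3.7155) and Σ D·Y over m':
  (+0.0037+0.0490i)·(+0.0604+0.3972i)  (-0.2019-0.0136i)·(+0.0646-0.1434i)  (+0.0954-0.4479i)·(+0.2346-0.1517i)  (+0.4986+0.1834i)·(-0.1694+0.0000i)  (-0.0066+0.0122i)·(-0.2346-0.1517i)  (+0.4650+0.3445i)·(+0.0646+0.1434i)  (+0.2532-0.2559i)·(-0.0604+0.3972i)
Y_3^1(R⁻¹ n̂) = -0.093877+0.084967i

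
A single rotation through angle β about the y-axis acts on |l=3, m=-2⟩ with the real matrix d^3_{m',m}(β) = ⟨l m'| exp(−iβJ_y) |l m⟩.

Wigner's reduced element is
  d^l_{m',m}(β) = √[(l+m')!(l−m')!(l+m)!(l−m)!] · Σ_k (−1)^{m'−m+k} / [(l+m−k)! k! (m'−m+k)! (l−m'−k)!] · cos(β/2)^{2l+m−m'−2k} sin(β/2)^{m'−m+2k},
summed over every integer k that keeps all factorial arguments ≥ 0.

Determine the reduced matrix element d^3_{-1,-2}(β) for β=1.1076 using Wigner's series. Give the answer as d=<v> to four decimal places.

d^3_{-1,-2}(β=1.1076) via Wigner's sum:
Half-angle: c=0.850532, s=0.525923. N=√(2·24·1·120)=75.894664
k: max(0,(-2)−(-1))=0 … min(3+(-2),3−(-1))=1
  k=0: (−1)^1·75.8947/(24)·0.8505^5·0.5259^1 = -0.740246
  k=1: (−1)^2·75.8947/(12)·0.8505^3·0.5259^3 = +0.566068
d^3_{-1,-2}(1.1076) = -0.740246 +0.566068 = -0.174177

d=-0.1742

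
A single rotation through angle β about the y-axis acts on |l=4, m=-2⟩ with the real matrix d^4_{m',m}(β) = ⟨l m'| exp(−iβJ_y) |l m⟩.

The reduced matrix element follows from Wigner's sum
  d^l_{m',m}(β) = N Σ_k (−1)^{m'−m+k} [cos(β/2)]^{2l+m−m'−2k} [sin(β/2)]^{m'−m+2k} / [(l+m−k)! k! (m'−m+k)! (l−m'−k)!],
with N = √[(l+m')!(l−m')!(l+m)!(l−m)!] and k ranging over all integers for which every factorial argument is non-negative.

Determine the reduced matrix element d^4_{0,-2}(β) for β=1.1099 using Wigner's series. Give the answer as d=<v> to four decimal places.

d=0.1220

d^4_{0,-2}(β=1.1099) via Wigner's sum:
With c≡cos(β/2)=0.849927 and s≡sin(β/2)=0.526901, N=[24·24·2·720]^{1/2}=910.735966
k: max(0,(-2)−(0))=0 … min(4+(-2),4−(0))=2
  k=0: (−1)^2·910.7360/(96)·0.8499^6·0.5269^2 = +0.992814
  k=1: (−1)^3·910.7360/(36)·0.8499^4·0.5269^4 = -1.017493
  k=2: (−1)^4·910.7360/(96)·0.8499^2·0.5269^6 = +0.146642
d^4_{0,-2}(1.1099) = +0.992814 -1.017493 +0.146642 = +0.121963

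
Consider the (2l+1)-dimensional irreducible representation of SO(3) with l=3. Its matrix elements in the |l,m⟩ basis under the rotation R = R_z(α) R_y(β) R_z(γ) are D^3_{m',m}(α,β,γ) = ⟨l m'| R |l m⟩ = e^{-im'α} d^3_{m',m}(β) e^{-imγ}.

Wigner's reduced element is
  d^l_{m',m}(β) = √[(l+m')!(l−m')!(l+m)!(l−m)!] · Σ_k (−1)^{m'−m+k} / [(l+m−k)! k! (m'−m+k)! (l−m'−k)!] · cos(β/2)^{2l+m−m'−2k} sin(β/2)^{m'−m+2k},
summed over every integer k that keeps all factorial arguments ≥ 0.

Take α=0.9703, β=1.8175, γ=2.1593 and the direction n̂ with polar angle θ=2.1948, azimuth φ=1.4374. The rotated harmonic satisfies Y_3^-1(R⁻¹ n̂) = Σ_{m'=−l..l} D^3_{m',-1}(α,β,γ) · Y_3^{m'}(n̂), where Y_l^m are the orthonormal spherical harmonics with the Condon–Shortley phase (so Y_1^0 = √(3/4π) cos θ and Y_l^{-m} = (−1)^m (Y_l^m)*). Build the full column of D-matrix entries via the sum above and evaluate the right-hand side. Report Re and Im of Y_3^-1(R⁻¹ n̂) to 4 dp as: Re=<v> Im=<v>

Re=0.0729 Im=0.4382

Need the full column D^3_{m',-1} for m'=−3..3 at α=0.9703, β=1.8175, γ=2.1593.
cos(β/2)=0.614732, sin(β/2)=0.788736
d^3_{-3,-1}: single k=2 term ⇒ +0.344075;  D = +0.120503-0.322283i
d^3_{-2,-1}: k∈[1..2] ⇒ +0.218958 -0.720913 = -0.501954;  D = +0.288577+0.410709i
d^3_{-1,-1}: k∈[0..2] ⇒ +0.053965 -0.710717 +0.877505 = +0.220753;  D = -0.220737+0.002647i
d^3_{0,-1}: k∈[0..2] ⇒ -0.239857 +1.184580 -0.650032 = +0.294692;  D = -0.163588+0.245116i
d^3_{1,-1}: k∈[0..2] ⇒ +0.533038 -1.170007 +0.240763 = -0.396206;  D = -0.147621-0.367678i
d^3_{2,-1}: k∈[0..1] ⇒ -0.720913 +0.593395 = -0.127517;  D = -0.124480-0.027666i
d^3_{3,-1}: single k=0 term ⇒ +0.566427;  D = +0.413830-0.386761i
Y_3^{m'}(θ=2.1948,φ=1.4374) and Σ D·Y over m':
  (+0.1205-0.3223i)·(-0.0869+0.2054i)  (+0.2886+0.4107i)·(+0.3794+0.1037i)  (-0.2207+0.0026i)·(+0.0247-0.1838i)  (-0.1636+0.2451i)·(+0.2819+0.0000i)  (-0.1476-0.3677i)·(-0.0247-0.1838i)  (-0.1245-0.0277i)·(+0.3794-0.1037i)  (+0.4138-0.3868i)·(+0.0869+0.2054i)
Y_3^-1(R⁻¹ n̂) = +0.072902+0.438214i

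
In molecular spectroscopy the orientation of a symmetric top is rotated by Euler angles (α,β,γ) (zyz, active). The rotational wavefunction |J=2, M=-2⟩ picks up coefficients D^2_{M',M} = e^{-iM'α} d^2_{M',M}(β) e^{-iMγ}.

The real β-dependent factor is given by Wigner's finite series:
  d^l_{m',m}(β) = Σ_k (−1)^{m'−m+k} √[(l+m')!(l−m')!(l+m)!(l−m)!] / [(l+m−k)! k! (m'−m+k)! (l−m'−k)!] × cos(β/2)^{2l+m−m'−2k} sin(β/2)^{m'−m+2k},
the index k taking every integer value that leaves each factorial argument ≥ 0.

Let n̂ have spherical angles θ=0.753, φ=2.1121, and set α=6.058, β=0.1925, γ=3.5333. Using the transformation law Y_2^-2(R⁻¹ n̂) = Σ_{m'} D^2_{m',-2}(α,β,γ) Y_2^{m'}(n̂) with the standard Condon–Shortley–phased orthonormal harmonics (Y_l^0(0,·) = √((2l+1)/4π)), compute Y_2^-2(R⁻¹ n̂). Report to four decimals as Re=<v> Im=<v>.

Re=-0.1287 Im=0.1968

Need the full column D^2_{m',-2} for m'=−2..2 at α=6.058, β=0.1925, γ=3.5333.
cos(β/2)=0.995372, sin(β/2)=0.096101
d^2_{-2,-2}: single k=0 term ⇒ +0.981614;  D = +0.927676+0.320911i
d^2_{-1,-2}: single k=0 term ⇒ -0.189546;  D = -0.160772-0.100400i
d^2_{0,-2}: single k=0 term ⇒ +0.022413;  D = +0.015880+0.015817i
d^2_{1,-2}: single k=0 term ⇒ -0.001767;  D = -0.000942-0.001495i
d^2_{2,-2}: single k=0 term ⇒ +0.000085;  D = +0.000028+0.000080i
Y_2^{m'}(θ=0.753,φ=2.1121) and Σ D·Y over m':
  (+0.9277+0.3209i)·(-0.0847+0.1595i)  (-0.1608-0.1004i)·(-0.1986-0.3304i)  (+0.0159+0.0158i)·(+0.1883+0.0000i)  (-0.0009-0.0015i)·(+0.1986-0.3304i)  (+0.0000+0.0001i)·(-0.0847-0.1595i)
Y_2^-2(R⁻¹ n̂) = -0.128705+0.196839i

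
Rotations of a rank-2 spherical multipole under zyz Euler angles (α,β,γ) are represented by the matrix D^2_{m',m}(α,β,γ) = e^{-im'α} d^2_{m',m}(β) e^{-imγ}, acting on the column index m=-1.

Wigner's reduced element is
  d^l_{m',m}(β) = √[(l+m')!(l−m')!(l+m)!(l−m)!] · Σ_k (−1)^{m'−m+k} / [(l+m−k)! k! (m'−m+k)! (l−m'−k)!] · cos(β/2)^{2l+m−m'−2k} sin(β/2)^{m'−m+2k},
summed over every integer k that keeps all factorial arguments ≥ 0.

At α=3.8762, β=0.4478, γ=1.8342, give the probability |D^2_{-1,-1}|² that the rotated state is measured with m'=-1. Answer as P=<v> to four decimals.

D^2_{-1,-1}(3.8762,0.4478,1.8342) = e^{-i·-1·3.8762}·d^2_{-1,-1}(0.4478)·e^{-i·-1·1.8342}. Compute d first:
Half-angle: c=0.975039, s=0.222034. N=√(1·6·1·6)=6.000000
The bounds max(0,m−m')=0 and min(l+m,l−m')=1 give 2 terms
  k=0: (−1)^0·6.0000/(6)·0.9750^4·0.2220^0 = +0.903832
  k=1: (−1)^1·6.0000/(2)·0.9750^2·0.2220^2 = -0.140606
d^2_{-1,-1}(0.4478) = +0.903832 -0.140606 = +0.763226
|D^2_{-1,-1}|² = |d^2_{-1,-1}(β)|² = (+0.763226)² = 0.582514 (the z-rotation phases have unit modulus)

P=0.5825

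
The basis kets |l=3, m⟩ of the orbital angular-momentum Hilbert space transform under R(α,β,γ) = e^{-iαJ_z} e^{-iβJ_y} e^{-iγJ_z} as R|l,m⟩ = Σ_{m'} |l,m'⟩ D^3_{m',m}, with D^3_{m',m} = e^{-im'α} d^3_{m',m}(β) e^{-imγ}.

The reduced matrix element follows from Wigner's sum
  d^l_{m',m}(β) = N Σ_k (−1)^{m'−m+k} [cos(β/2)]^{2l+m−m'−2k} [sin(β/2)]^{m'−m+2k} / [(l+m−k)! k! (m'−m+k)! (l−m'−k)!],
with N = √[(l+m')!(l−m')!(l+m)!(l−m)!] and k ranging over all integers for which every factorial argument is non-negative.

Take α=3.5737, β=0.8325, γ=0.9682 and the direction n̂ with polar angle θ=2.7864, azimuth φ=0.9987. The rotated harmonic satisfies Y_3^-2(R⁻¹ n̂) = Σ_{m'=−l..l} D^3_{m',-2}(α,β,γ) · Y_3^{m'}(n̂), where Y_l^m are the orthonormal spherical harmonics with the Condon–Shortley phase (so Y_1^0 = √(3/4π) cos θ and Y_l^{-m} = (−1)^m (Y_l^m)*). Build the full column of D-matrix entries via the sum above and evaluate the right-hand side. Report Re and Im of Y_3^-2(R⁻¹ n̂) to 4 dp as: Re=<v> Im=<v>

Re=0.2153 Im=-0.1135

Need the full column D^3_{m',-2} for m'=−3..3 at α=3.5737, β=0.8325, γ=0.9682.
cos(β/2)=0.914612, sin(β/2)=0.404334
d^3_{-3,-2}: single k=1 term ⇒ +0.633868;  D = +0.631238+0.057684i
d^3_{-2,-2}: k∈[0..1] ⇒ +0.585356 -0.572000 = +0.013356;  D = -0.012587+0.004466i
d^3_{-1,-2}: k∈[0..1] ⇒ -0.818320 +0.319860 = -0.498461;  D = -0.356778+0.348098i
d^3_{0,-2}: k∈[0..1] ⇒ +0.626595 -0.122460 = +0.504135;  D = -0.180235+0.470816i
d^3_{1,-2}: k∈[0..1] ⇒ -0.319860 +0.031256 = -0.288603;  D = +0.019179+0.287965i
d^3_{2,-2}: k∈[0..1] ⇒ +0.111790 -0.004370 = +0.107420;  D = +0.051369+0.094342i
d^3_{3,-2}: single k=0 term ⇒ -0.024211;  D = +0.019418+0.014460i
Y_3^{m'}(θ=2.7864,φ=0.9987) and Σ D·Y over m':
  (+0.6312+0.0577i)·(-0.0174-0.0025i)  (-0.0126+0.0045i)·(+0.0480+0.1055i)  (-0.3568+0.3481i)·(+0.2066-0.3208i)  (-0.1802+0.4708i)·(-0.4882+0.0000i)  (+0.0192+0.2880i)·(-0.2066-0.3208i)  (+0.0514+0.0943i)·(+0.0480-0.1055i)  (+0.0194+0.0145i)·(+0.0174-0.0025i)
Y_3^-2(R⁻¹ n̂) = +0.215292-0.113521i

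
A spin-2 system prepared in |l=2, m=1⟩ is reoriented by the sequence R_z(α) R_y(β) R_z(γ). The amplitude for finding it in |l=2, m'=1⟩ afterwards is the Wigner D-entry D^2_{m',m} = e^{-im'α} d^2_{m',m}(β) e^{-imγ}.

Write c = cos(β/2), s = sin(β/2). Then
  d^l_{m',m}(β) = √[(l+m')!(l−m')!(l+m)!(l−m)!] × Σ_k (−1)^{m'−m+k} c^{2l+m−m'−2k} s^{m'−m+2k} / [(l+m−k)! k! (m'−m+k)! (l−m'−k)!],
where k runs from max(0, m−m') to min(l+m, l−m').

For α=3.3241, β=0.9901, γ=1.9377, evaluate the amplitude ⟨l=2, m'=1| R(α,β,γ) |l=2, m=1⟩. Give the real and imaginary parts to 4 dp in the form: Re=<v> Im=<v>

Re=0.0393 Im=0.0642

D^2_{1,1}(3.3241,0.9901,1.9377) = e^{-i·1·3.3241}·d^2_{1,1}(0.9901)·e^{-i·1·1.9377}. Compute d first:
With c≡cos(β/2)=0.879945 and s≡sin(β/2)=0.475076, N=[6·1·6·1]^{1/2}=6.000000
The bounds max(0,m−m')=0 and min(l+m,l−m')=1 give 2 terms
  k=0: (−1)^0·6.0000/(6)·0.8799^4·0.4751^0 = +0.599545
  k=1: (−1)^1·6.0000/(2)·0.8799^2·0.4751^2 = -0.524273
d^2_{1,1}(0.9901) = +0.599545 -0.524273 = +0.075272
Attach z-rotation phases: D = e^{-i(1)(3.3241)}·(+0.075272)·e^{-i(1)(1.9377)} = +0.039306+0.064194i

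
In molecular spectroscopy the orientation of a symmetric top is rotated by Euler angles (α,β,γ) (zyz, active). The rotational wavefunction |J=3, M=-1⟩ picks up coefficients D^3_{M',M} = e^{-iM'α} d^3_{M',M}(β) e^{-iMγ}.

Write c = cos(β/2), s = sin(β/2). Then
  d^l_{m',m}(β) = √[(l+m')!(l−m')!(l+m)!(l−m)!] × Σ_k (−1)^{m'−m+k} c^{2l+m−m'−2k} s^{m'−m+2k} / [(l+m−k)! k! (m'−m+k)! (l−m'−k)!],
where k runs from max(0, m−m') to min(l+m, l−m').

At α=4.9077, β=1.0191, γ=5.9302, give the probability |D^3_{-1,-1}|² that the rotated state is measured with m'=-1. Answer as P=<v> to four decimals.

First d^3_{-1,-1}(β=1.0191), then the phase factors e^{-i(-1)α} and e^{-i(-1)γ}:
c=cos(1.0191/2)=0.872964, s=sin(1.0191/2)=0.487784; N=√[2·24·2·24]=48.000000
k∈{0,1,2} keeps every argument non-negative
  k=0: (−1)^0·48.0000/(48)·0.8730^6·0.4878^0 = +0.442566
  k=1: (−1)^1·48.0000/(6)·0.8730^4·0.4878^2 = -1.105431
  k=2: (−1)^2·48.0000/(8)·0.8730^2·0.4878^4 = +0.258855
d^3_{-1,-1}(1.0191) = +0.442566 -1.105431 +0.258855 = -0.404010
|D^3_{-1,-1}|² = |d^3_{-1,-1}(β)|² = (-0.404010)² = 0.163224 (the z-rotation phases have unit modulus)

P=0.1632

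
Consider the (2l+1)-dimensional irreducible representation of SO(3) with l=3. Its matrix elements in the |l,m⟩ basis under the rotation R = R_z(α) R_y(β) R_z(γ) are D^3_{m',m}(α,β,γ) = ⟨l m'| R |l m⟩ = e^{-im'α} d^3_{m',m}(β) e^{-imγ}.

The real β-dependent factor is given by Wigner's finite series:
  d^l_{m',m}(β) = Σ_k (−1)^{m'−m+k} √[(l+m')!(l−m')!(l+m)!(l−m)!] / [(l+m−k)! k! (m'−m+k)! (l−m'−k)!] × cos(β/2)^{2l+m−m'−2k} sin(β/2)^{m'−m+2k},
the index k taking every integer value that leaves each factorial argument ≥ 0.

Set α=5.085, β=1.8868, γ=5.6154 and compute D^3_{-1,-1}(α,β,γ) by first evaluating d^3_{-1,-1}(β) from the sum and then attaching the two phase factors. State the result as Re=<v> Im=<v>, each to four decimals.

D^3_{-1,-1}(5.085,1.8868,5.6154) = e^{-i·-1·5.085}·d^3_{-1,-1}(1.8868)·e^{-i·-1·5.6154}. Compute d first:
With c≡cos(β/2)=0.587039 and s≡sin(β/2)=0.809559, N=[2·24·2·24]^{1/2}=48.000000
k∈{0,1,2} keeps every argument non-negative
  k=0: (−1)^0·48.0000/(48)·0.5870^6·0.8096^0 = +0.040926
  k=1: (−1)^1·48.0000/(6)·0.5870^4·0.8096^2 = -0.622665
  k=2: (−1)^2·48.0000/(8)·0.5870^2·0.8096^4 = +0.888134
d^3_{-1,-1}(1.8868) = +0.040926 -0.622665 +0.888134 = +0.306395
Attach z-rotation phases: D = e^{-i(-1)(5.085)}·(+0.306395)·e^{-i(-1)(5.6154)} = -0.089132-0.293144i

Re=-0.0891 Im=-0.2931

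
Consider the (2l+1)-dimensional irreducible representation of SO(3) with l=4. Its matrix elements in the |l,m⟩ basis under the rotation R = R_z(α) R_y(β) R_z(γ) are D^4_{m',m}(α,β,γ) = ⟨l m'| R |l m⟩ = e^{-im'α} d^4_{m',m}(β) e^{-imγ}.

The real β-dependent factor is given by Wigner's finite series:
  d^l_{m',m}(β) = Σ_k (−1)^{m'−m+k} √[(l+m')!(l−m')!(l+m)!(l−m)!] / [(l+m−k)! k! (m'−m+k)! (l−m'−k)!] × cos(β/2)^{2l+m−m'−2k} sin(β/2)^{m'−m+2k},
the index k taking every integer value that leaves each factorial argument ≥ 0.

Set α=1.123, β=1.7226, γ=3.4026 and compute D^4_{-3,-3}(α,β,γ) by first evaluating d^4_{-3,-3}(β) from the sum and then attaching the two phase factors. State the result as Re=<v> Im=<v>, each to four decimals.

First d^4_{-3,-3}(β=1.7226), then the phase factors e^{-i(-3)α} and e^{-i(-3)γ}:
Half-angle: c=0.651452, s=0.758690. N=√(1·5040·1·5040)=5040.000000
k: max(0,(-3)−(-3))=0 … min(4+(-3),4−(-3))=1
  k=0: (−1)^0·5040.0000/(5040)·0.6515^8·0.7587^0 = +0.032438
  k=1: (−1)^1·5040.0000/(720)·0.6515^6·0.7587^2 = -0.307978
d^4_{-3,-3}(1.7226) = +0.032438 -0.307978 = -0.275540
Attach z-rotation phases: D = e^{-i(-3)(1.123)}·(-0.275540)·e^{-i(-3)(3.4026)} = -0.146449-0.233399i

Re=-0.1464 Im=-0.2334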